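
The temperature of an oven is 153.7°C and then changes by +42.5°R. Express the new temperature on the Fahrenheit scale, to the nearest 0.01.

351.16°F

The 42.5°R change is an interval, so only the factor 5/9 applies: +42.5 × 5/9 = +23.6111°C.
Final Celsius temperature: 153.7000 + 23.6111 = 177.3111°C.
In Fahrenheit: 177.3111 × 1.8 + 32 = 351.16°F.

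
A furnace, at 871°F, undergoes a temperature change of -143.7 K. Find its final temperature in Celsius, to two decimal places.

Initial temperature in Celsius: (871 - 32) × 5/9 = 466.1111°C.
The 143.7 K change is an interval; Kelvin and Celsius degrees are the same size, so ΔC = -143.7°C.
Final Celsius temperature: 466.1111 - 143.7000 = 322.4111°C.

322.41°C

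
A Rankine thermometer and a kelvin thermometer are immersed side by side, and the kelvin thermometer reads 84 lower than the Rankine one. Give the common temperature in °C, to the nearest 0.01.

-168.15°C

Let x be the Rankine reading; then the kelvin reading is 5/9·x.
(5/9·x) - x = -84  ⇒  (-4/9)·x = -84  ⇒  x = 189.0000°R.
In Celsius: (189 - 491.67) × 5/9 = -168.15°C.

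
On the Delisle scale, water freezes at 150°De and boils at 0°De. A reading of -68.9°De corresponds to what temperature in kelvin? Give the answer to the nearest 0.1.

419.1 K

Linear interpolation between the fixed points: C = (-68.9 - 150) × 100 / (0 - 150) = 145.9333°C.
Then 145.9333 + 273.15 = 419.1 K.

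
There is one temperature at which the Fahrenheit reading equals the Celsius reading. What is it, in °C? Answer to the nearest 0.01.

-40.00°C

Let C be the Celsius reading. The Fahrenheit reading is F = 1.8·C + 32.
Set F = C: 1.8·C + 32 = C.
(0.8)·C = -32  ⇒  C = -40.00.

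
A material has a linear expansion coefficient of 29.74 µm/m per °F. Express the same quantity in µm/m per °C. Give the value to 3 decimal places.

The quantity depends on a temperature interval, so only the ratio of degree sizes applies; the offset between the scales is irrelevant.
A change of 1°C is a change of 1.8°F, so per °C the value is 29.74 × 1.8 = 53.532.

53.532 µm/m per °C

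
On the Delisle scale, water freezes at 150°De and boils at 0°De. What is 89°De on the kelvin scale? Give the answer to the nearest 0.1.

Linear interpolation between the fixed points: C = (89 - 150) × 100 / (0 - 150) = 40.6667°C.
Then 40.6667 + 273.15 = 313.8 K.

313.8 K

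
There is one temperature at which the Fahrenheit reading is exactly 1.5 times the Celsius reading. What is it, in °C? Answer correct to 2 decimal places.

Let C be the Celsius reading. The Fahrenheit reading is F = 1.8·C + 32.
Require F = 1.5·C: 1.8·C + 32 = 1.5·C.
(0.3)·C = -32  ⇒  C = -106.67.

-106.67°C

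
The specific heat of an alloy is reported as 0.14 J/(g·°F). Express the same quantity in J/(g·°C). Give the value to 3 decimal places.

0.252 J/(g·°C)

The quantity depends on a temperature interval, so only the ratio of degree sizes applies; the offset between the scales is irrelevant.
A change of 1°C is a change of 1.8°F, so per °C the value is 0.14 × 1.8 = 0.252.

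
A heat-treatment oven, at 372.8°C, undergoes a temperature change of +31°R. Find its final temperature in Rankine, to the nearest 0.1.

1193.7°R

The 31°R change is an interval, so only the factor 5/9 applies: +31 × 5/9 = +17.2222°C.
Final Celsius temperature: 372.8000 + 17.2222 = 390.0222°C.
In Rankine: 390.0222 × 1.8 + 491.67 = 1193.7°R.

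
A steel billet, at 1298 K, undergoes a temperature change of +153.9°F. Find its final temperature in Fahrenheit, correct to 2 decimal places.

Initial temperature in Celsius: 1298 - 273.15 = 1024.8500°C.
The 153.9°F change is an interval, so only the factor 5/9 applies: +153.9 × 5/9 = +85.5000°C.
Final Celsius temperature: 1024.8500 + 85.5000 = 1110.3500°C.
In Fahrenheit: 1110.3500 × 1.8 + 32 = 2030.63°F.

2030.63°F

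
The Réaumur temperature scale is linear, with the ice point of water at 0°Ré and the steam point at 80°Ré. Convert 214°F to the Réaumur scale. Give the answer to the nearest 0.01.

First in Celsius: (214 - 32) × 5/9 = 101.1111°C.
Linearly onto the Réaumur scale: 0 + (101.1111 / 100) × (80 - 0) = 80.89°Ré.

80.89°Ré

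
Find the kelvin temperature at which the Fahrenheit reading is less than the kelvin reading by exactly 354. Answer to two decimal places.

Let K be the kelvin reading. The Fahrenheit reading is F = 1.8·K - 459.67.
Require F - K = -354: (0.8)·K - 459.67 = -354.
K = (-354 + 459.67) / (0.8) = 132.09.

132.09 K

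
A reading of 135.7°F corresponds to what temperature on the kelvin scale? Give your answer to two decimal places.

330.76 K

In Celsius: (135.7 - 32) × 5/9 = 57.6111°C.
In kelvin: 57.6111 + 273.15 = 330.76 K.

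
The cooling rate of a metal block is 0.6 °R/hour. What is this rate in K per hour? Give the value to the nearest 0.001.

0.333 K/hour

The quantity depends on a temperature interval, so only the ratio of degree sizes applies; the offset between the scales is irrelevant.
A change of 1°R is a change of 5/9 K, so 0.6 × 5/9 = 0.333.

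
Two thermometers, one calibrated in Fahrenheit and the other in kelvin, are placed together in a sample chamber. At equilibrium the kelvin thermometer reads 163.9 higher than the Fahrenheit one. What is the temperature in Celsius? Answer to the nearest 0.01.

96.56°C

Let x be the Fahrenheit reading; then the kelvin reading is 5/9·x + 255.372.
(5/9·x + 255.372) - x = 163.9  ⇒  (-4/9)·x = -91.4722  ⇒  x = 205.8125°F.
In Celsius: (205.8125 - 32) × 5/9 = 96.56°C.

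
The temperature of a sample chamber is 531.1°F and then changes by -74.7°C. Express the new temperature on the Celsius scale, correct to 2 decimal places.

Initial temperature in Celsius: (531.1 - 32) × 5/9 = 277.2778°C.
Final Celsius temperature: 277.2778 - 74.7000 = 202.5778°C.

202.58°C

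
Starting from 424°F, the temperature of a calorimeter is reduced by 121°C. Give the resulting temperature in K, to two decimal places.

369.93 K

Initial temperature in Celsius: (424 - 32) × 5/9 = 217.7778°C.
Final Celsius temperature: 217.7778 - 121.0000 = 96.7778°C.
In kelvin: 96.7778 + 273.15 = 369.93 K.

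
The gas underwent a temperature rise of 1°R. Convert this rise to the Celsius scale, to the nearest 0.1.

An interval of 1°R corresponds to 5/9°C.
1 × 5/9 = 0.6.

0.6°C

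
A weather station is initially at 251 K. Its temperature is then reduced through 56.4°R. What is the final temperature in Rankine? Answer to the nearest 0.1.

395.4°R

Initial temperature in Celsius: 251 - 273.15 = -22.1500°C.
The 56.4°R change is an interval, so only the factor 5/9 applies: -56.4 × 5/9 = -31.3333°C.
Final Celsius temperature: -22.1500 - 31.3333 = -53.4833°C.
In Rankine: -53.4833 × 1.8 + 491.67 = 395.4°R.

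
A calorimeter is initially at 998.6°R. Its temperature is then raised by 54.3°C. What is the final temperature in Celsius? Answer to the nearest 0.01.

Initial temperature in Celsius: (998.6 - 491.67) × 5/9 = 281.6278°C.
Final Celsius temperature: 281.6278 + 54.3000 = 335.9278°C.

335.93°C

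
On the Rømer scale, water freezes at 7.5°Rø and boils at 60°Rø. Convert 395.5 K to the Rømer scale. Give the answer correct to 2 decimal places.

71.73°Rø

First in Celsius: 395.5 - 273.15 = 122.3500°C.
Linearly onto the Rømer scale: 7.5 + (122.3500 / 100) × (60 - 7.5) = 71.73°Rø.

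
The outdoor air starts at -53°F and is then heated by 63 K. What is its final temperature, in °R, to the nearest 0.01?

520.07°R

Initial temperature in Celsius: (-53 - 32) × 5/9 = -47.2222°C.
The 63 K change is an interval; Kelvin and Celsius degrees are the same size, so ΔC = +63°C.
Final Celsius temperature: -47.2222 + 63.0000 = 15.7778°C.
In Rankine: 15.7778 × 1.8 + 491.67 = 520.07°R.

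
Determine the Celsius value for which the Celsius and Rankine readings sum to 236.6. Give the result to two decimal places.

Let C be the Celsius reading. The Rankine reading is R = 1.8·C + 491.67.
Require C + R = 236.6: (2.8)·C + 491.67 = 236.6.
C = (236.6 - 491.67) / (2.8) = -91.10.

-91.10°C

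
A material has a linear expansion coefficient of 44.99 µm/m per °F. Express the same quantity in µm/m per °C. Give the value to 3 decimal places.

80.982 µm/m per °C

Since only a temperature interval is involved, the additive offset between the scales drops out.
A change of 1°C is a change of 1.8°F, so per °C the value is 44.99 × 1.8 = 80.982.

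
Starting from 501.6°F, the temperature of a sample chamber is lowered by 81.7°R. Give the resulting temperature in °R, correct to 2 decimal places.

879.57°R

Initial temperature in Celsius: (501.6 - 32) × 5/9 = 260.8889°C.
The 81.7°R change is an interval, so only the factor 5/9 applies: -81.7 × 5/9 = -45.3889°C.
Final Celsius temperature: 260.8889 - 45.3889 = 215.5000°C.
In Rankine: 215.5000 × 1.8 + 491.67 = 879.57°R.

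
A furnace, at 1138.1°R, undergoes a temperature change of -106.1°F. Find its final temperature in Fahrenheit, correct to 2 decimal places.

572.33°F

Initial temperature in Celsius: (1138.1 - 491.67) × 5/9 = 359.1278°C.
The 106.1°F change is an interval, so only the factor 5/9 applies: -106.1 × 5/9 = -58.9444°C.
Final Celsius temperature: 359.1278 - 58.9444 = 300.1833°C.
In Fahrenheit: 300.1833 × 1.8 + 32 = 572.33°F.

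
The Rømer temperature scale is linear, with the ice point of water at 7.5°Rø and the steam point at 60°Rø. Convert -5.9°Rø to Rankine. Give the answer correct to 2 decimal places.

Linear interpolation between the fixed points: C = (-5.9 - 7.5) × 100 / (60 - 7.5) = -25.5238°C.
Then -25.5238 × 1.8 + 491.67 = 445.73°R.

445.73°R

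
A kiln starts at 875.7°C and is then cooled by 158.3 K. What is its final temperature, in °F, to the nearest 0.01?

The 158.3 K change is an interval; Kelvin and Celsius degrees are the same size, so ΔC = -158.3°C.
Final Celsius temperature: 875.7000 - 158.3000 = 717.4000°C.
In Fahrenheit: 717.4000 × 1.8 + 32 = 1323.32°F.

1323.32°F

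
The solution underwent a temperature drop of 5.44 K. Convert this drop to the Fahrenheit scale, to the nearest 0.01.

For a temperature interval the offset drops out; only the factor 1.8 applies.
5.44 × 1.8 = 9.79.

9.79°F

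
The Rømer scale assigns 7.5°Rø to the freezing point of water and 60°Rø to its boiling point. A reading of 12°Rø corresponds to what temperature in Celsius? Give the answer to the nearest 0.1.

8.6°C

Linear interpolation between the fixed points: C = (12 - 7.5) × 100 / (60 - 7.5) = 8.5714°C.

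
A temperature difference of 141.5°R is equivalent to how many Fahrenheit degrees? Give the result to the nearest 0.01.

Rankine and Fahrenheit degrees are the same size, so the interval is unchanged: 141.50.

141.50°F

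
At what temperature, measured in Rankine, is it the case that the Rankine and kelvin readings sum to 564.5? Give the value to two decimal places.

Let R be the Rankine reading. The kelvin reading is K = 5/9·R.
Require R + K = 564.5: (14/9)·R = 564.5.
R = (564.5) / (14/9) = 362.89.

362.89°R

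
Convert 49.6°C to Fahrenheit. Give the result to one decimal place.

121.3°F

In Fahrenheit: 49.6000 × 1.8 + 32 = 121.3°F.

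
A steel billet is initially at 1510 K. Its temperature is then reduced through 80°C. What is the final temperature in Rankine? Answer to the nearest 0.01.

2574.00°R

Initial temperature in Celsius: 1510 - 273.15 = 1236.8500°C.
Final Celsius temperature: 1236.8500 - 80.0000 = 1156.8500°C.
In Rankine: 1156.8500 × 1.8 + 491.67 = 2574.00°R.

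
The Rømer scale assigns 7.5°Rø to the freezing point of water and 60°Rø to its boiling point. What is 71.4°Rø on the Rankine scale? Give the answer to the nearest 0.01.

Linear interpolation between the fixed points: C = (71.4 - 7.5) × 100 / (60 - 7.5) = 121.7143°C.
Then 121.7143 × 1.8 + 491.67 = 710.76°R.

710.76°R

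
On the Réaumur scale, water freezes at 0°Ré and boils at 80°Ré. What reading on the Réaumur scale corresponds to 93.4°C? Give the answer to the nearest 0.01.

74.72°Ré

Linearly onto the Réaumur scale: 0 + (93.4000 / 100) × (80 - 0) = 74.72°Ré.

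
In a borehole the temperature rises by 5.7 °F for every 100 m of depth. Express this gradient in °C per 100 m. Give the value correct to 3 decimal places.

Since only a temperature interval is involved, the additive offset between the scales drops out.
A change of 1°F is a change of 5/9°C, so 5.7 × 5/9 = 3.167.

3.167 °C/100 m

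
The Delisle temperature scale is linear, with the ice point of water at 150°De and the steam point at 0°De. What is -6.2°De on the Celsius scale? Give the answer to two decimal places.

104.13°C

Linear interpolation between the fixed points: C = (-6.2 - 150) × 100 / (0 - 150) = 104.1333°C.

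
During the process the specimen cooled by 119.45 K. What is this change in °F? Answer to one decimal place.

For a temperature interval the offset drops out; only the factor 1.8 applies.
119.45 × 1.8 = 215.0.

215.0°F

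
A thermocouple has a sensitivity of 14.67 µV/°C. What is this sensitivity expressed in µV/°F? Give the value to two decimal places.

8.15 µV/°F

Since only a temperature interval is involved, the additive offset between the scales drops out.
A change of 1°F is a change of 5/9°C, so per °F the value is 14.67 × 5/9 = 8.15.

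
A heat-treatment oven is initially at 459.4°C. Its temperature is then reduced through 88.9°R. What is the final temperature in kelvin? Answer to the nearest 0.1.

The 88.9°R change is an interval, so only the factor 5/9 applies: -88.9 × 5/9 = -49.3889°C.
Final Celsius temperature: 459.4000 - 49.3889 = 410.0111°C.
In kelvin: 410.0111 + 273.15 = 683.2 K.

683.2 K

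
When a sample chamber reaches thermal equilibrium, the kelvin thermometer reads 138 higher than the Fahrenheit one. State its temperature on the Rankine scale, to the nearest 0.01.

Let x be the Fahrenheit reading; then the kelvin reading is 5/9·x + 255.372.
(5/9·x + 255.372) - x = 138  ⇒  (-4/9)·x = -117.372  ⇒  x = 264.0875°F.
In Celsius: (264.0875 - 32) × 5/9 = 128.9375°C.
In Rankine: 128.9375 × 1.8 + 491.67 = 723.76°R.

723.76°R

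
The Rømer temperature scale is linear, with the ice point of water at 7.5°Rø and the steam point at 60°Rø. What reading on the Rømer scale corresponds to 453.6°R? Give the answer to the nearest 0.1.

-3.6°Rø

First in Celsius: (453.6 - 491.67) × 5/9 = -21.1500°C.
Linearly onto the Rømer scale: 7.5 + (-21.1500 / 100) × (60 - 7.5) = -3.6°Rø.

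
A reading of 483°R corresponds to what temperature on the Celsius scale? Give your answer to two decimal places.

In Celsius: (483 - 491.67) × 5/9 = -4.8167°C.

-4.82°C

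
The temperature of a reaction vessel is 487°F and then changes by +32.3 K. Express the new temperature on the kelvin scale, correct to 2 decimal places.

558.23 K

Initial temperature in Celsius: (487 - 32) × 5/9 = 252.7778°C.
The 32.3 K change is an interval; Kelvin and Celsius degrees are the same size, so ΔC = +32.3°C.
Final Celsius temperature: 252.7778 + 32.3000 = 285.0778°C.
In kelvin: 285.0778 + 273.15 = 558.23 K.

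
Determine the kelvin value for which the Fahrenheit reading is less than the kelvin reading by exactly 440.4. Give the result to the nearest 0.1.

24.1 K

Let K be the kelvin reading. The Fahrenheit reading is F = 1.8·K - 459.67.
Require F - K = -440.4: (0.8)·K - 459.67 = -440.4.
K = (-440.4 + 459.67) / (0.8) = 24.1.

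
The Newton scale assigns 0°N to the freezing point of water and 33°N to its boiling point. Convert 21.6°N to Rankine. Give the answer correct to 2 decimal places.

609.49°R

Linear interpolation between the fixed points: C = (21.6 - 0) × 100 / (33 - 0) = 65.4545°C.
Then 65.4545 × 1.8 + 491.67 = 609.49°R.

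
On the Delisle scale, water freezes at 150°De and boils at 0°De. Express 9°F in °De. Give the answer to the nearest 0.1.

First in Celsius: (9 - 32) × 5/9 = -12.7778°C.
Linearly onto the Delisle scale: 150 + (-12.7778 / 100) × (0 - 150) = 169.2°De.

169.2°De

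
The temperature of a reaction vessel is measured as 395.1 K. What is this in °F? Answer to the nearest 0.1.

In Celsius: 395.1 - 273.15 = 121.9500°C.
In Fahrenheit: 121.9500 × 1.8 + 32 = 251.5°F.

251.5°F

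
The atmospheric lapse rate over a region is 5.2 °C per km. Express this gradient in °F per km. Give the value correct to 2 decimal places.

The quantity depends on a temperature interval, so only the ratio of degree sizes applies; the offset between the scales is irrelevant.
A change of 1°C is a change of 1.8°F, so 5.2 × 1.8 = 9.36.

9.36 °F/km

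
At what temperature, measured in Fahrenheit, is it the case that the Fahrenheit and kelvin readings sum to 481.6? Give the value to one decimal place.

145.4°F

Let F be the Fahrenheit reading. The kelvin reading is K = 5/9·F + 255.372.
Require F + K = 481.6: (14/9)·F + 255.372 = 481.6.
F = (481.6 - 255.372) / (14/9) = 145.4.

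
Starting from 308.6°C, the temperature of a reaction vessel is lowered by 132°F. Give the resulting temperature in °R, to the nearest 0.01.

The 132°F change is an interval, so only the factor 5/9 applies: -132 × 5/9 = -73.3333°C.
Final Celsius temperature: 308.6000 - 73.3333 = 235.2667°C.
In Rankine: 235.2667 × 1.8 + 491.67 = 915.15°R.

915.15°R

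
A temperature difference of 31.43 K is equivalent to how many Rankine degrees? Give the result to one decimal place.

For a temperature interval the offset drops out; only the factor 1.8 applies.
31.43 × 1.8 = 56.6.

56.6°R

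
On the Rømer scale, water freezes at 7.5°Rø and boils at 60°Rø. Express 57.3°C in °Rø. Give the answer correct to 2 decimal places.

Linearly onto the Rømer scale: 7.5 + (57.3000 / 100) × (60 - 7.5) = 37.58°Rø.

37.58°Rø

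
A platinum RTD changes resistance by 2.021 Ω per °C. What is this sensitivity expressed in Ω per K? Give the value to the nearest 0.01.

The quantity depends on a temperature interval, so only the ratio of degree sizes applies; the offset between the scales is irrelevant.
A change of 1 K is a change of 1°C, so per K the value is 2.021 × 1 = 2.02.

2.02 Ω per K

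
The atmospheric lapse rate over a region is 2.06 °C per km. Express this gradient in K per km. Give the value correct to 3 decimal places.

2.060 K/km

Since only a temperature interval is involved, the additive offset between the scales drops out.
A change of 1°C is a change of 1 K, so 2.06 × 1 = 2.060.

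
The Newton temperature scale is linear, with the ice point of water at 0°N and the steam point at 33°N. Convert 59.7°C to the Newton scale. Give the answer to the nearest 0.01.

Linearly onto the Newton scale: 0 + (59.7000 / 100) × (33 - 0) = 19.70°N.

19.70°N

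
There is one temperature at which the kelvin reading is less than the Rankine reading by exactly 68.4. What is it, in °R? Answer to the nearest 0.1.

Let R be the Rankine reading. The kelvin reading is K = 5/9·R.
Require K - R = -68.4: (-4/9)·R = -68.4.
R = (-68.4) / (-4/9) = 153.9.

153.9°R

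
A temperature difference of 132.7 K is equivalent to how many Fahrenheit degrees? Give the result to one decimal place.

238.9°F

Only the scale ratio 1.8 matters for a change in temperature.
132.7 × 1.8 = 238.9.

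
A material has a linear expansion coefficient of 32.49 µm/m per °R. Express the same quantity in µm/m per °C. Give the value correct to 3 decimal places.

The quantity depends on a temperature interval, so only the ratio of degree sizes applies; the offset between the scales is irrelevant.
A change of 1°C is a change of 1.8°R, so per °C the value is 32.49 × 1.8 = 58.482.

58.482 µm/m per °C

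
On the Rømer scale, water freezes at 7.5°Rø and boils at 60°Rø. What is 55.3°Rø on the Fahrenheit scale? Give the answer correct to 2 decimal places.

195.89°F

Linear interpolation between the fixed points: C = (55.3 - 7.5) × 100 / (60 - 7.5) = 91.0476°C.
Then 91.0476 × 1.8 + 32 = 195.89°F.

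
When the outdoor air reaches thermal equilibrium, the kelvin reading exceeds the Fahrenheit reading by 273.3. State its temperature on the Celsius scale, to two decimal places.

Let x be the Fahrenheit reading; then the kelvin reading is 5/9·x + 255.372.
(5/9·x + 255.372) - x = 273.3  ⇒  (-4/9)·x = 17.9278  ⇒  x = -40.3375°F.
In Celsius: (-40.3375 - 32) × 5/9 = -40.19°C.

-40.19°C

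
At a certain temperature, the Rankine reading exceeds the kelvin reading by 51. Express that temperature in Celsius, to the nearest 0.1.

-209.4°C

Let x be the Rankine reading; then the kelvin reading is 5/9·x.
(5/9·x) - x = -51  ⇒  (-4/9)·x = -51  ⇒  x = 114.7500°R.
In Celsius: (114.75 - 491.67) × 5/9 = -209.4°C.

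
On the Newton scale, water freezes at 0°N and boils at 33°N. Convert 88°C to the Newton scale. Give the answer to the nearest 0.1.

Linearly onto the Newton scale: 0 + (88.0000 / 100) × (33 - 0) = 29.0°N.

29.0°N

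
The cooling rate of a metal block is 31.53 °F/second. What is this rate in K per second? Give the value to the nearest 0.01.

17.52 K/second

The quantity depends on a temperature interval, so only the ratio of degree sizes applies; the offset between the scales is irrelevant.
A change of 1°F is a change of 5/9 K, so 31.53 × 5/9 = 17.52.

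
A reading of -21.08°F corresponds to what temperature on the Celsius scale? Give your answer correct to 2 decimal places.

In Celsius: (-21.08 - 32) × 5/9 = -29.4889°C.

-29.49°C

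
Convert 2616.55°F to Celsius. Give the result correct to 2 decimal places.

In Celsius: (2616.55 - 32) × 5/9 = 1435.8611°C.

1435.86°C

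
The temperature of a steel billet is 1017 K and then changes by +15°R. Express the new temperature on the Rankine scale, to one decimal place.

1845.6°R

Initial temperature in Celsius: 1017 - 273.15 = 743.8500°C.
The 15°R change is an interval, so only the factor 5/9 applies: +15 × 5/9 = +8.3333°C.
Final Celsius temperature: 743.8500 + 8.3333 = 752.1833°C.
In Rankine: 752.1833 × 1.8 + 491.67 = 1845.6°R.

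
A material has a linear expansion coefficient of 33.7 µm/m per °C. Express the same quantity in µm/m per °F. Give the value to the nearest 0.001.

18.722 µm/m per °F

Since only a temperature interval is involved, the additive offset between the scales drops out.
A change of 1°F is a change of 5/9°C, so per °F the value is 33.7 × 5/9 = 18.722.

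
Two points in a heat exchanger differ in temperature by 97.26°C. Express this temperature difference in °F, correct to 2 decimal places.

An interval of 1°C corresponds to 1.8°F.
97.26 × 1.8 = 175.07.

175.07°F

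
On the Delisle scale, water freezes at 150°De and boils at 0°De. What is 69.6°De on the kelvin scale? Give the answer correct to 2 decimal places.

326.75 K

Linear interpolation between the fixed points: C = (69.6 - 150) × 100 / (0 - 150) = 53.6000°C.
Then 53.6000 + 273.15 = 326.75 K.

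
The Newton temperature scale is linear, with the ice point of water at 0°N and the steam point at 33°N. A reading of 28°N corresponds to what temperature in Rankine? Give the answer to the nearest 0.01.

644.40°R

Linear interpolation between the fixed points: C = (28 - 0) × 100 / (33 - 0) = 84.8485°C.
Then 84.8485 × 1.8 + 491.67 = 644.40°R.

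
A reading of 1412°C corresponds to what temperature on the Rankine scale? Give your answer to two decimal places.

In Rankine: 1412.0000 × 1.8 + 491.67 = 3033.27°R.

3033.27°R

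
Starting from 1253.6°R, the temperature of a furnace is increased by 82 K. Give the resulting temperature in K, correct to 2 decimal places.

Initial temperature in Celsius: (1253.6 - 491.67) × 5/9 = 423.2944°C.
The 82 K change is an interval; Kelvin and Celsius degrees are the same size, so ΔC = +82°C.
Final Celsius temperature: 423.2944 + 82.0000 = 505.2944°C.
In kelvin: 505.2944 + 273.15 = 778.44 K.

778.44 K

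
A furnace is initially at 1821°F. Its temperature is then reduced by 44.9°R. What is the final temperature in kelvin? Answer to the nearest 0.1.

1242.1 K

Initial temperature in Celsius: (1821 - 32) × 5/9 = 993.8889°C.
The 44.9°R change is an interval, so only the factor 5/9 applies: -44.9 × 5/9 = -24.9444°C.
Final Celsius temperature: 993.8889 - 24.9444 = 968.9444°C.
In kelvin: 968.9444 + 273.15 = 1242.1 K.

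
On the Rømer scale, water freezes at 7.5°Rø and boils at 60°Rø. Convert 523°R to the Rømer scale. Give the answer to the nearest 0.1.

First in Celsius: (523 - 491.67) × 5/9 = 17.4056°C.
Linearly onto the Rømer scale: 7.5 + (17.4056 / 100) × (60 - 7.5) = 16.6°Rø.

16.6°Rø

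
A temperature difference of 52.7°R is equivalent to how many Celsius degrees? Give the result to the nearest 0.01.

29.28°C

Only the scale ratio 5/9 matters for a change in temperature.
52.7 × 5/9 = 29.28.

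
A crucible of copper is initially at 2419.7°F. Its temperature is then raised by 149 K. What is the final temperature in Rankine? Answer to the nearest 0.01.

Initial temperature in Celsius: (2419.7 - 32) × 5/9 = 1326.5000°C.
The 149 K change is an interval; Kelvin and Celsius degrees are the same size, so ΔC = +149°C.
Final Celsius temperature: 1326.5000 + 149.0000 = 1475.5000°C.
In Rankine: 1475.5000 × 1.8 + 491.67 = 3147.57°R.

3147.57°R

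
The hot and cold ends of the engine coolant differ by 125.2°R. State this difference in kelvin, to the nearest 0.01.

69.56 K

For a temperature interval the offset drops out; only the factor 5/9 applies.
125.2 × 5/9 = 69.56.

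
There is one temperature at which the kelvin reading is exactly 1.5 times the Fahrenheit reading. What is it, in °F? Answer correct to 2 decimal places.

Let F be the Fahrenheit reading. The kelvin reading is K = 5/9·F + 255.372.
Require K = 1.5·F: 5/9·F + 255.372 = 1.5·F.
(-17/18)·F = -255.372  ⇒  F = 270.39.

270.39°F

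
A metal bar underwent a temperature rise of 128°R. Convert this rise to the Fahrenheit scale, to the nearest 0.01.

Rankine and Fahrenheit degrees are the same size, so the interval is unchanged: 128.00.

128.00°F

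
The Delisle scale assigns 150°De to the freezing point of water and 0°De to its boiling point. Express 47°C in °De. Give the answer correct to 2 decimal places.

Linearly onto the Delisle scale: 150 + (47.0000 / 100) × (0 - 150) = 79.50°De.

79.50°De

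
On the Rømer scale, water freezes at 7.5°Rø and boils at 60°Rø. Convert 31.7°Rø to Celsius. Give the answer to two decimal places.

Linear interpolation between the fixed points: C = (31.7 - 7.5) × 100 / (60 - 7.5) = 46.0952°C.

46.10°C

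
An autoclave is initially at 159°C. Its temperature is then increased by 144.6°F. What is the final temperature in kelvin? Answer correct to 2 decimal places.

The 144.6°F change is an interval, so only the factor 5/9 applies: +144.6 × 5/9 = +80.3333°C.
Final Celsius temperature: 159.0000 + 80.3333 = 239.3333°C.
In kelvin: 239.3333 + 273.15 = 512.48 K.

512.48 K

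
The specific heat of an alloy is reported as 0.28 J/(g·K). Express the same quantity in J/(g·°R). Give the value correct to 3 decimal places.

0.156 J/(g·°R)

The quantity depends on a temperature interval, so only the ratio of degree sizes applies; the offset between the scales is irrelevant.
A change of 1°R is a change of 5/9 K, so per °R the value is 0.28 × 5/9 = 0.156.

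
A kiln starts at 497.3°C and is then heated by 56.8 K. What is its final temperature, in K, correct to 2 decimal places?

827.25 K

The 56.8 K change is an interval; Kelvin and Celsius degrees are the same size, so ΔC = +56.8°C.
Final Celsius temperature: 497.3000 + 56.8000 = 554.1000°C.
In kelvin: 554.1000 + 273.15 = 827.25 K.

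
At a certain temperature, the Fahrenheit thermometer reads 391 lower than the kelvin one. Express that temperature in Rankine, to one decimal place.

Let x be the kelvin reading; then the Fahrenheit reading is 1.8·x - 459.67.
(1.8·x - 459.67) - x = -391  ⇒  (0.8)·x = 68.67  ⇒  x = 85.8375 K.
In Celsius: 85.8375 - 273.15 = -187.3125°C.
In Rankine: -187.3125 × 1.8 + 491.67 = 154.5°R.

154.5°R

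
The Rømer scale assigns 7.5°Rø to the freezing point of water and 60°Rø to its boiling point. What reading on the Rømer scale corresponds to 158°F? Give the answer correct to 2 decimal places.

44.25°Rø

First in Celsius: (158 - 32) × 5/9 = 70.0000°C.
Linearly onto the Rømer scale: 7.5 + (70.0000 / 100) × (60 - 7.5) = 44.25°Rø.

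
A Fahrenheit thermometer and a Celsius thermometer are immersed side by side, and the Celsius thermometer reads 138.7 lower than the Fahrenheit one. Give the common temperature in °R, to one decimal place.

Let x be the Fahrenheit reading; then the Celsius reading is 5/9·x - 17.7778.
(5/9·x - 17.7778) - x = -138.7  ⇒  (-4/9)·x = -120.922  ⇒  x = 272.0750°F.
In Celsius: (272.075 - 32) × 5/9 = 133.3750°C.
In Rankine: 133.3750 × 1.8 + 491.67 = 731.7°R.

731.7°R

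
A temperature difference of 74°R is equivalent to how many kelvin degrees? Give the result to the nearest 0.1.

An interval of 1°R corresponds to 5/9 K.
74 × 5/9 = 41.1.

41.1 K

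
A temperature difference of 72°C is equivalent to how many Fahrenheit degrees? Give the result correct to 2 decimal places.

For a temperature interval the offset drops out; only the factor 1.8 applies.
72 × 1.8 = 129.60.

129.60°F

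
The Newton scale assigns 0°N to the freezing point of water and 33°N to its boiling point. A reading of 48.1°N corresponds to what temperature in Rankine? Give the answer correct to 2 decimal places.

Linear interpolation between the fixed points: C = (48.1 - 0) × 100 / (33 - 0) = 145.7576°C.
Then 145.7576 × 1.8 + 491.67 = 754.03°R.

754.03°R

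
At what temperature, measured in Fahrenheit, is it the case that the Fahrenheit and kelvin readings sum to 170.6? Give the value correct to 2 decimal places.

-54.50°F

Let F be the Fahrenheit reading. The kelvin reading is K = 5/9·F + 255.372.
Require F + K = 170.6: (14/9)·F + 255.372 = 170.6.
F = (170.6 - 255.372) / (14/9) = -54.50.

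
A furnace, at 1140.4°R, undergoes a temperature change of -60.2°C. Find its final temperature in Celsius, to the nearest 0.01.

Initial temperature in Celsius: (1140.4 - 491.67) × 5/9 = 360.4056°C.
Final Celsius temperature: 360.4056 - 60.2000 = 300.2056°C.

300.21°C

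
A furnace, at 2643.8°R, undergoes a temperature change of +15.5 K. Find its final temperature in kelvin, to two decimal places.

1484.28 K

Initial temperature in Celsius: (2643.8 - 491.67) × 5/9 = 1195.6278°C.
The 15.5 K change is an interval; Kelvin and Celsius degrees are the same size, so ΔC = +15.5°C.
Final Celsius temperature: 1195.6278 + 15.5000 = 1211.1278°C.
In kelvin: 1211.1278 + 273.15 = 1484.28 K.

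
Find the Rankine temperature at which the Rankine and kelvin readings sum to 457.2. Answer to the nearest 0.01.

Let R be the Rankine reading. The kelvin reading is K = 5/9·R.
Require R + K = 457.2: (14/9)·R = 457.2.
R = (457.2) / (14/9) = 293.91.

293.91°R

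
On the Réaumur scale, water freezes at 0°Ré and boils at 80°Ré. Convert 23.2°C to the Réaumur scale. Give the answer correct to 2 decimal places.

18.56°Ré

Linearly onto the Réaumur scale: 0 + (23.2000 / 100) × (80 - 0) = 18.56°Ré.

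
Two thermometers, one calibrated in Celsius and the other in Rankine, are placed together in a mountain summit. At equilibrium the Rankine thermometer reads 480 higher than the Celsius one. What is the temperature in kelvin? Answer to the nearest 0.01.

258.56 K

Let x be the Celsius reading; then the Rankine reading is 1.8·x + 491.67.
(1.8·x + 491.67) - x = 480  ⇒  (0.8)·x = -11.67  ⇒  x = -14.5875°C.
In kelvin: -14.5875 + 273.15 = 258.56 K.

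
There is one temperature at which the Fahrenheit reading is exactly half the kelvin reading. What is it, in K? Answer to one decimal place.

353.6 K

Let K be the kelvin reading. The Fahrenheit reading is F = 1.8·K - 459.67.
Require F = 0.5·K: 1.8·K - 459.67 = 0.5·K.
(1.3)·K = 459.67  ⇒  K = 353.6.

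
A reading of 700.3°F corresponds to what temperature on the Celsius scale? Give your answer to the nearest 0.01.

In Celsius: (700.3 - 32) × 5/9 = 371.2778°C.

371.28°C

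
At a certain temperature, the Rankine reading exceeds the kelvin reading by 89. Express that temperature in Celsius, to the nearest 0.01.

Let x be the kelvin reading; then the Rankine reading is 1.8·x.
(1.8·x) - x = 89  ⇒  (0.8)·x = 89  ⇒  x = 111.2500 K.
In Celsius: 111.25 - 273.15 = -161.90°C.

-161.90°C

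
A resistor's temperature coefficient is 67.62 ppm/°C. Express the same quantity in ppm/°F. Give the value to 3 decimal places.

37.567 ppm/°F

The quantity depends on a temperature interval, so only the ratio of degree sizes applies; the offset between the scales is irrelevant.
A change of 1°F is a change of 5/9°C, so per °F the value is 67.62 × 5/9 = 37.567.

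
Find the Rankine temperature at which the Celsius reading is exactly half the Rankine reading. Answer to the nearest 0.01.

4916.70°R

Let R be the Rankine reading. The Celsius reading is C = 5/9·R - 273.15.
Require C = 0.5·R: 5/9·R - 273.15 = 0.5·R.
(1/18)·R = 273.15  ⇒  R = 4916.70.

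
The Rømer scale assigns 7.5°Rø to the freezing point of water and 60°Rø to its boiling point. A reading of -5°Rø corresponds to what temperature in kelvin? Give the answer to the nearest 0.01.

249.34 K

Linear interpolation between the fixed points: C = (-5 - 7.5) × 100 / (60 - 7.5) = -23.8095°C.
Then -23.8095 + 273.15 = 249.34 K.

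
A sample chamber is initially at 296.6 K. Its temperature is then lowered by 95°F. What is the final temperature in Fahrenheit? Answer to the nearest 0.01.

-20.79°F

Initial temperature in Celsius: 296.6 - 273.15 = 23.4500°C.
The 95°F change is an interval, so only the factor 5/9 applies: -95 × 5/9 = -52.7778°C.
Final Celsius temperature: 23.4500 - 52.7778 = -29.3278°C.
In Fahrenheit: -29.3278 × 1.8 + 32 = -20.79°F.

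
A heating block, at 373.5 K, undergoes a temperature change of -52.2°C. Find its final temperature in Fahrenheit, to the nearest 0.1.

Initial temperature in Celsius: 373.5 - 273.15 = 100.3500°C.
Final Celsius temperature: 100.3500 - 52.2000 = 48.1500°C.
In Fahrenheit: 48.1500 × 1.8 + 32 = 118.7°F.

118.7°F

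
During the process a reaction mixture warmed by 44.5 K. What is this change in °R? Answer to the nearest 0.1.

80.1°R

An interval of 1 K corresponds to 1.8°R.
44.5 × 1.8 = 80.1.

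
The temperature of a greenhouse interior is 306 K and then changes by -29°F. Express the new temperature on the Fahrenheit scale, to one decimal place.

62.1°F

Initial temperature in Celsius: 306 - 273.15 = 32.8500°C.
The 29°F change is an interval, so only the factor 5/9 applies: -29 × 5/9 = -16.1111°C.
Final Celsius temperature: 32.8500 - 16.1111 = 16.7389°C.
In Fahrenheit: 16.7389 × 1.8 + 32 = 62.1°F.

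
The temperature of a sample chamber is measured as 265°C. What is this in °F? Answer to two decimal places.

In Fahrenheit: 265.0000 × 1.8 + 32 = 509.00°F.

509.00°F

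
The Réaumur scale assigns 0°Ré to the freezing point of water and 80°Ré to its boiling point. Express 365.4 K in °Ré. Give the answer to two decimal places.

First in Celsius: 365.4 - 273.15 = 92.2500°C.
Linearly onto the Réaumur scale: 0 + (92.2500 / 100) × (80 - 0) = 73.80°Ré.

73.80°Ré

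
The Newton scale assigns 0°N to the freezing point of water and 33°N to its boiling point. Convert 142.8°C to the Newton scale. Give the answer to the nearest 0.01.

Linearly onto the Newton scale: 0 + (142.8000 / 100) × (33 - 0) = 47.12°N.

47.12°N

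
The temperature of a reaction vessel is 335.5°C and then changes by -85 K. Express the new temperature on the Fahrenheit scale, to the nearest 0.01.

The 85 K change is an interval; Kelvin and Celsius degrees are the same size, so ΔC = -85°C.
Final Celsius temperature: 335.5000 - 85.0000 = 250.5000°C.
In Fahrenheit: 250.5000 × 1.8 + 32 = 482.90°F.

482.90°F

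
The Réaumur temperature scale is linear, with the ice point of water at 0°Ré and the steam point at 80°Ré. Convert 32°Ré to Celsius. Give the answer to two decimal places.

Linear interpolation between the fixed points: C = (32 - 0) × 100 / (80 - 0) = 40.0000°C.

40.00°C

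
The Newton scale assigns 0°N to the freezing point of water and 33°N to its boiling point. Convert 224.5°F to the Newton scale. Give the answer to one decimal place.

First in Celsius: (224.5 - 32) × 5/9 = 106.9444°C.
Linearly onto the Newton scale: 0 + (106.9444 / 100) × (33 - 0) = 35.3°N.

35.3°N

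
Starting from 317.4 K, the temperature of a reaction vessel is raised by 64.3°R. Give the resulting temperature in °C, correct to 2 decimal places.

79.97°C

Initial temperature in Celsius: 317.4 - 273.15 = 44.2500°C.
The 64.3°R change is an interval, so only the factor 5/9 applies: +64.3 × 5/9 = +35.7222°C.
Final Celsius temperature: 44.2500 + 35.7222 = 79.9722°C.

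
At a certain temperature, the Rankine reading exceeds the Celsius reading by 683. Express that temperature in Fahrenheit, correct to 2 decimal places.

Let x be the Celsius reading; then the Rankine reading is 1.8·x + 491.67.
(1.8·x + 491.67) - x = 683  ⇒  (0.8)·x = 191.33  ⇒  x = 239.1625°C.
In Fahrenheit: 239.1625 × 1.8 + 32 = 462.49°F.

462.49°F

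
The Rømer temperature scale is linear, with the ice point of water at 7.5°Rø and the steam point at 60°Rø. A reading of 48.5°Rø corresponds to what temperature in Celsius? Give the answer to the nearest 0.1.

Linear interpolation between the fixed points: C = (48.5 - 7.5) × 100 / (60 - 7.5) = 78.0952°C.

78.1°C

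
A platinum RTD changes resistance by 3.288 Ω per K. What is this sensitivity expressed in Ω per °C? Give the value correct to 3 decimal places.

Since only a temperature interval is involved, the additive offset between the scales drops out.
A change of 1°C is a change of 1 K, so per °C the value is 3.288 × 1 = 3.288.

3.288 Ω per °C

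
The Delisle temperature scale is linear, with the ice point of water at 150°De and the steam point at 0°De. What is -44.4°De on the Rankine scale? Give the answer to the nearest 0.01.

Linear interpolation between the fixed points: C = (-44.4 - 150) × 100 / (0 - 150) = 129.6000°C.
Then 129.6000 × 1.8 + 491.67 = 724.95°R.

724.95°R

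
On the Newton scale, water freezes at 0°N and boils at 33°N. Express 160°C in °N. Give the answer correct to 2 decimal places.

Linearly onto the Newton scale: 0 + (160.0000 / 100) × (33 - 0) = 52.80°N.

52.80°N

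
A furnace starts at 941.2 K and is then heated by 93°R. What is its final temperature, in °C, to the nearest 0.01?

Initial temperature in Celsius: 941.2 - 273.15 = 668.0500°C.
The 93°R change is an interval, so only the factor 5/9 applies: +93 × 5/9 = +51.6667°C.
Final Celsius temperature: 668.0500 + 51.6667 = 719.7167°C.

719.72°C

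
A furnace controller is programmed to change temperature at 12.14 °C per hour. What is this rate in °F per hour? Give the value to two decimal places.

21.85 °F/hour

The quantity depends on a temperature interval, so only the ratio of degree sizes applies; the offset between the scales is irrelevant.
A change of 1°C is a change of 1.8°F, so 12.14 × 1.8 = 21.85.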